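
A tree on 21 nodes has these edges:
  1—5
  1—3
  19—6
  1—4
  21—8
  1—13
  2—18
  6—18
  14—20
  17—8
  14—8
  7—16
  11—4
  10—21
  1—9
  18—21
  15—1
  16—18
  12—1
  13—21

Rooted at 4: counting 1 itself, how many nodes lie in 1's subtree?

The subtree rooted at 1 contains: 1, 9, 15, 13, 12, 3, 5, 21, 10, 8, 18, 14, 17, 16, 6, 2, 20, 7, 19 — 19 nodes.

19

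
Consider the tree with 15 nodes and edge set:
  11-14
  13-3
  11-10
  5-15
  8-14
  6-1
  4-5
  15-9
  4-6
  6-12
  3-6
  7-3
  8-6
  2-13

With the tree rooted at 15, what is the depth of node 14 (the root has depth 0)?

5

Path from 15 to 14: 15–5–4–6–8–14, which has 5 edges.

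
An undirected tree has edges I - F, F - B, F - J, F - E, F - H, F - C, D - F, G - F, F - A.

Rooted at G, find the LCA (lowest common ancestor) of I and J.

I's ancestor chain is I, F, G and J's is J, F, G; they first meet at F.

F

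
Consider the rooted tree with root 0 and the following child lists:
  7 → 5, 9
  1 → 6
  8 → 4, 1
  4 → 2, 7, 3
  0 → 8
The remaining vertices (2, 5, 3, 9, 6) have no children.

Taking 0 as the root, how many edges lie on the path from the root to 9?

4

Path from 0 to 9: 0–8–4–7–9, which has 4 edges.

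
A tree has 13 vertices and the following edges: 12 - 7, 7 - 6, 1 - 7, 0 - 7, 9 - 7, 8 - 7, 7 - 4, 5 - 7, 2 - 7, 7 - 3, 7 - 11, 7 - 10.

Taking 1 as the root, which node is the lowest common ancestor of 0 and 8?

7

Path 0→root: 0 7 1; path 8→root: 8 7 1.
First common node: 7.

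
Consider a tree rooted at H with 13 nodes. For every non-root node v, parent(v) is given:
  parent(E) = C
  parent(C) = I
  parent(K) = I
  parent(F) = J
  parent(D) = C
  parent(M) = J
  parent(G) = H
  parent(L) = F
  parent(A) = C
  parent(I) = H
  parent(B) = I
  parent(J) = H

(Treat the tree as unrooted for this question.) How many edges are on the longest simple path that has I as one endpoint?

A farthest node from I is L.
The path I–H–J–F–L has 4 edges.

4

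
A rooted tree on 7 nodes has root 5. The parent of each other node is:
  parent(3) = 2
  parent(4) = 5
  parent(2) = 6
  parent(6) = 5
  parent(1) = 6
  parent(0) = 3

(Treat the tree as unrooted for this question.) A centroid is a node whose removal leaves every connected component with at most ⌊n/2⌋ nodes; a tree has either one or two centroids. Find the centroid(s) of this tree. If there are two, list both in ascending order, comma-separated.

6

Delete 6: the remaining components have sizes 3, 2, 1. Max 3 ≤ 3, so 6 is a centroid.
Every other node leaves some component of size > 3, so the centroid is unique.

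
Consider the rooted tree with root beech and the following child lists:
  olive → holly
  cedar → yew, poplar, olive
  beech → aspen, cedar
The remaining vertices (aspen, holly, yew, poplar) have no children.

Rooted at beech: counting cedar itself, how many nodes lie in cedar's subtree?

5

cedar's subtree: {cedar, yew, poplar, olive, holly}, size 5.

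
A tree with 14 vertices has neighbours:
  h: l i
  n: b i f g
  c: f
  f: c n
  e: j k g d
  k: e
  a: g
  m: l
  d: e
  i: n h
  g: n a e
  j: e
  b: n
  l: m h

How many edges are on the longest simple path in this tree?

7

BFS from m reaches k last, at distance 7; BFS from k confirms no node is farther.
Path: m - l - h - i - n - g - e - k.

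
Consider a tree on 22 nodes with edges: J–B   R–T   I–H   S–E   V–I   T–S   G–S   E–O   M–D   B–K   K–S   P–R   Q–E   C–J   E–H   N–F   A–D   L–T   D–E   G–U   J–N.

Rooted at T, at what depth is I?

4

T–S–E–H–I — 4 edges.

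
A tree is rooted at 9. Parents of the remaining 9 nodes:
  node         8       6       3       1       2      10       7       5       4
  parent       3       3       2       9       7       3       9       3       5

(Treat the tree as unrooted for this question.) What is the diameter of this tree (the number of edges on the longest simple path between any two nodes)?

6

BFS from 1 reaches 4 last, at distance 6; BFS from 4 confirms no node is farther.
Path: 1-9-7-2-3-5-4.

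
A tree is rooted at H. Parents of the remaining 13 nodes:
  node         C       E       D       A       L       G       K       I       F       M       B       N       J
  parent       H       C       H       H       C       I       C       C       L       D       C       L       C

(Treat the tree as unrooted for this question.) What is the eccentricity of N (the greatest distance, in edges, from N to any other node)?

5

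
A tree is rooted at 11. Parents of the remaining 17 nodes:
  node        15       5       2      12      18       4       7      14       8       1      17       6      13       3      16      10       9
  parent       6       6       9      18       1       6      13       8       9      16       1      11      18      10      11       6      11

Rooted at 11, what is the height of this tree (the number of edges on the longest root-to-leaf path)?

5

A deepest node is 7, reached by 11 – 16 – 1 – 18 – 13 – 7.
That path has 5 edges, so the height is 5.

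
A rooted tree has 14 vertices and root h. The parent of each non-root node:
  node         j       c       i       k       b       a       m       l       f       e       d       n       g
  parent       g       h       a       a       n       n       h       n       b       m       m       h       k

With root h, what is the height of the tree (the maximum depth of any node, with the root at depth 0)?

5

j sits deepest: h → n → a → k → g → j — 5 edges from the root.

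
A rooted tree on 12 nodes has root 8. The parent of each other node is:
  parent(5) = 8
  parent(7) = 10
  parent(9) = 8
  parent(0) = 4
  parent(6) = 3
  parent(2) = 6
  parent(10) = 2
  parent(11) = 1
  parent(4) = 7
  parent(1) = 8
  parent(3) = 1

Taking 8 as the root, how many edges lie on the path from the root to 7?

6

Climbing from 7 to the root: 7 → 10 → 2 → 6 → 3 → 1 → 8. That's 6 steps.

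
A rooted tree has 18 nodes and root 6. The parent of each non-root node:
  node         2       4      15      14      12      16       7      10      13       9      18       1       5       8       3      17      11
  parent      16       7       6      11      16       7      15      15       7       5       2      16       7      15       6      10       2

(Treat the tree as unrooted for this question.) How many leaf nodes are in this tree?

10

Exactly 10 nodes have a single neighbour: 1, 3, 4, 8, 9, 12, 13, 14, 17, 18.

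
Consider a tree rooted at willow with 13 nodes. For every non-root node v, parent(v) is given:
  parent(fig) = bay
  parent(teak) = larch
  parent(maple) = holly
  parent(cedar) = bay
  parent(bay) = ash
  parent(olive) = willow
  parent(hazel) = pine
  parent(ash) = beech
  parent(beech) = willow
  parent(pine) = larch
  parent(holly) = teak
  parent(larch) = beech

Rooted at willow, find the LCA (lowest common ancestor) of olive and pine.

willow

olive's ancestor chain is olive, willow and pine's is pine, larch, beech, willow; they first meet at willow.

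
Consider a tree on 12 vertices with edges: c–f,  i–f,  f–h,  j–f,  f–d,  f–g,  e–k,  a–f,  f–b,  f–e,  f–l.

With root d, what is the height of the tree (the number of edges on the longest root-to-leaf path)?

3

k sits deepest: d–f–e–k — 3 edges from the root.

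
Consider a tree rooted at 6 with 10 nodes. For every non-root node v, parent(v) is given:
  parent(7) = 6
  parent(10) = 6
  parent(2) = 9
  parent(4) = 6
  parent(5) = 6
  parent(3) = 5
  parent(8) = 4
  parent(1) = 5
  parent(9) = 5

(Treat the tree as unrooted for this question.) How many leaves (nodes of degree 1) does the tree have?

The leaves are 1, 2, 3, 7, 8, 10.
That is 6 leaves.

6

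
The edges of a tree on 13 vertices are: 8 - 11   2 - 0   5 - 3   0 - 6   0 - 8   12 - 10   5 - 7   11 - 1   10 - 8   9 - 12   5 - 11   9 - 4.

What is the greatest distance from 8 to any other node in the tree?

4

A farthest node from 8 is 4.
The path 8 – 10 – 12 – 9 – 4 has 4 edges.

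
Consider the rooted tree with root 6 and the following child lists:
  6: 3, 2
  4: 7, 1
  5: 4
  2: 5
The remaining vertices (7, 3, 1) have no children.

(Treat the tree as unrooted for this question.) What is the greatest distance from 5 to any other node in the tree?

3

The node farthest from 5 is 3, via 5–2–6–3 — 3 edges.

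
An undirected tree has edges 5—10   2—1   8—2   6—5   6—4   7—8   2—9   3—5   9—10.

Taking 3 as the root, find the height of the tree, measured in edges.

6

The longest root-to-leaf path is 3 – 5 – 10 – 9 – 2 – 8 – 7 (6 edges).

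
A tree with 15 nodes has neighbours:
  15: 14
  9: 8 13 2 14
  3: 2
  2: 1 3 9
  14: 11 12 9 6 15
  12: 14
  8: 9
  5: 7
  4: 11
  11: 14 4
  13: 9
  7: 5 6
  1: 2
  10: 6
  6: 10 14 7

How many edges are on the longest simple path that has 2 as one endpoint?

5

Distances from 2 peak at 5, attained at 5.
2-9-14-6-7-5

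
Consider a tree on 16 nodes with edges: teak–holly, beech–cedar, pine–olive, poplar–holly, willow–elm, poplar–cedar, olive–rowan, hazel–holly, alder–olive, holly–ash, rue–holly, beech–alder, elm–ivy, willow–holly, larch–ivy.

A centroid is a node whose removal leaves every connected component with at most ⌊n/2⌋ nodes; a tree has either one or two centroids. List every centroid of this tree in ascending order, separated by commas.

If holly is removed the pieces have sizes 7, 4, 1, 1, 1, 1, all ≤ ⌊16/2⌋ = 8.
Every other node leaves some component of size > 8, so the centroid is unique.

holly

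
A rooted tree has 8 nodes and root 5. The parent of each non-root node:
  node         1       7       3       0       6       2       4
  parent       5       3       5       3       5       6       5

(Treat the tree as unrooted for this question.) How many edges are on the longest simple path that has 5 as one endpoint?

Distances from 5 peak at 2, attained at 0 (7, 2 also at distance 2).
5–3–0

2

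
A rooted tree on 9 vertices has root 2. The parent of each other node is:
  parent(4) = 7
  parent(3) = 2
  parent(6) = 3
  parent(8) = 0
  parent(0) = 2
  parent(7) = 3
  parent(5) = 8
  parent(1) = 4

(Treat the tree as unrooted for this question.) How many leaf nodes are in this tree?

3

The leaves are 1, 5, 6.
That is 3 leaves.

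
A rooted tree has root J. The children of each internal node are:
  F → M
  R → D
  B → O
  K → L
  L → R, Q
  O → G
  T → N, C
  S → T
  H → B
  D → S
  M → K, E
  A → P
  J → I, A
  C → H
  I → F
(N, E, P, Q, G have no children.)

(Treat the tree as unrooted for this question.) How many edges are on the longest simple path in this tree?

A longest path is P-A-J-I-F-M-K-L-R-D-S-T-C-H-B-O-G, with 16 edges.

16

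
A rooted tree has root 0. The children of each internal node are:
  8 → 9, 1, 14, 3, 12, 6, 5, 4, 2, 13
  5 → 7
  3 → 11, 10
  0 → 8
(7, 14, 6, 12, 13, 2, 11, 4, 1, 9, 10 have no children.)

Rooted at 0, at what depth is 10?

3

Climbing from 10 to the root: 10–3–8–0. That's 3 steps.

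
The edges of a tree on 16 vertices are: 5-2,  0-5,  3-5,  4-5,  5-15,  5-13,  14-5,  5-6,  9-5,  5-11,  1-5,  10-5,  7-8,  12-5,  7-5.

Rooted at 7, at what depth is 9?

2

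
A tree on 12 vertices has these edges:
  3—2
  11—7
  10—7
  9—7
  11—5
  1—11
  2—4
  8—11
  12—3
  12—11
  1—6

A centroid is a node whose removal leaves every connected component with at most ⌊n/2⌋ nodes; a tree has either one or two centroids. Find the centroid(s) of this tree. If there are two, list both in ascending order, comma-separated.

11

If 11 is removed the pieces have sizes 4, 3, 2, 1, 1, all ≤ ⌊12/2⌋ = 6.
No neighbour of 11 does as well, so 11 is the unique centroid.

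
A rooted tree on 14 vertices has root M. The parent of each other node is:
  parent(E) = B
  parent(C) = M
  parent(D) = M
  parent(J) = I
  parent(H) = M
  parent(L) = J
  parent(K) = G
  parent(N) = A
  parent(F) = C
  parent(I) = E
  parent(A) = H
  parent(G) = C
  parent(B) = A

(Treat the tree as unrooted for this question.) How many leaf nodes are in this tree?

Exactly 5 nodes have a single neighbour: D, F, K, L, N.

5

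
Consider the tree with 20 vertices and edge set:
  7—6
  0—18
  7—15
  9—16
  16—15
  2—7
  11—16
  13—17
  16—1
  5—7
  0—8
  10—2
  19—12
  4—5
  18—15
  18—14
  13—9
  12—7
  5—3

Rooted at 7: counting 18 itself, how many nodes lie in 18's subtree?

The subtree rooted at 18 contains: 18, 0, 14, 8 — 4 nodes.

4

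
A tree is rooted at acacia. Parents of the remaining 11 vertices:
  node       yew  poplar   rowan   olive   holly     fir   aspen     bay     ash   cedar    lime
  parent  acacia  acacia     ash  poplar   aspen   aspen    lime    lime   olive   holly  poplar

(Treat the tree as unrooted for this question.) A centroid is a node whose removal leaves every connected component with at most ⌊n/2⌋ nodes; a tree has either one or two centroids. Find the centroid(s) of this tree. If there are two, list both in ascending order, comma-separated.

If lime is removed the pieces have sizes 6, 4, 1, all ≤ ⌊12/2⌋ = 6.
poplar is adjacent to lime and is also a centroid (the largest component after removing it is likewise 6).

lime, poplar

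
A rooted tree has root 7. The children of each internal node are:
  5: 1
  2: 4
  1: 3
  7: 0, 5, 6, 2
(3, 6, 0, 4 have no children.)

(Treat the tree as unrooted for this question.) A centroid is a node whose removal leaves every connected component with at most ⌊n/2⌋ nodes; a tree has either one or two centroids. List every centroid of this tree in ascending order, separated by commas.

If 7 is removed the pieces have sizes 3, 2, 1, 1, all ≤ ⌊8/2⌋ = 4.
Every other node leaves some component of size > 4, so the centroid is unique.

7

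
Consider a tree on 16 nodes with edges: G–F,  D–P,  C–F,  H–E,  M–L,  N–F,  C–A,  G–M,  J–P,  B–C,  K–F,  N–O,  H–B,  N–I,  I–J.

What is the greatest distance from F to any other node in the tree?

5

Distances from F peak at 5, attained at D.
F-N-I-J-P-D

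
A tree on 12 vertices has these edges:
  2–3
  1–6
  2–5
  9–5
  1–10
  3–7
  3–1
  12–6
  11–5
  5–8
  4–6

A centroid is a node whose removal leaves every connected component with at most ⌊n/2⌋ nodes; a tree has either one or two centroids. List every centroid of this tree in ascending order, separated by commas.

3

Removing 3 splits the tree into components of sizes 5, 5, 1; the largest is 5 ≤ ⌊12/2⌋ = 6.
Every other node leaves some component of size > 6, so the centroid is unique.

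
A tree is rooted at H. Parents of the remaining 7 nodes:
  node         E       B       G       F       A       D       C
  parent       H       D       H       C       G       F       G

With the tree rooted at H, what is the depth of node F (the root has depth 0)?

3

Path from H to F: H – G – C – F, which has 3 edges.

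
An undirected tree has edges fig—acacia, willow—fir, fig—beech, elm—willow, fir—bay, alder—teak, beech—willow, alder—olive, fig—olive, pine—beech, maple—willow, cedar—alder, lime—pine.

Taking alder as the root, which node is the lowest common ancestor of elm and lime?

elm's ancestor chain is elm, willow, beech, fig, olive, alder and lime's is lime, pine, beech, fig, olive, alder; they first meet at beech.

beech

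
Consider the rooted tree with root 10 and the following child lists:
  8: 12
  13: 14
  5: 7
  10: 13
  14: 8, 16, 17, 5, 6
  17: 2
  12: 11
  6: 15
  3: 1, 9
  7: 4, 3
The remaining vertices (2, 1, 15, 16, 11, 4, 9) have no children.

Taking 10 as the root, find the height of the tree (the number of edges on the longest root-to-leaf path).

A deepest node is 1, reached by 10–13–14–5–7–3–1.
That path has 6 edges, so the height is 6.

6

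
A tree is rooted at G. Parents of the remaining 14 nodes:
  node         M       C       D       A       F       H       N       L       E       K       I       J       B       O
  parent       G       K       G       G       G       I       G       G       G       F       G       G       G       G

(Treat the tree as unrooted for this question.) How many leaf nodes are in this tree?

Exactly 11 nodes have a single neighbour: A, B, C, D, E, H, J, L, M, N, O.

11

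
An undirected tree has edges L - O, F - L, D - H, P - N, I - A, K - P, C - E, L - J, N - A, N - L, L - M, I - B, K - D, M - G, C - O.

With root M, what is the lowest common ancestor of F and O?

Ancestors of F (toward the root): F, L, M.
Ancestors of O: O, L, M.
The deepest node appearing in both lists is L.

L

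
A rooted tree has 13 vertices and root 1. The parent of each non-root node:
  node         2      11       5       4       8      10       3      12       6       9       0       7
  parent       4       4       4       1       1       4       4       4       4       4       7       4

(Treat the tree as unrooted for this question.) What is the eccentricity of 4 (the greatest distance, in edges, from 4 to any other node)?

2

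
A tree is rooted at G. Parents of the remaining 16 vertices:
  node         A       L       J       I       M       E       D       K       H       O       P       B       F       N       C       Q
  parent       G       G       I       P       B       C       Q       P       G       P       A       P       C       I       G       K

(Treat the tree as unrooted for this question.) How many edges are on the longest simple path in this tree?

BFS from F reaches D last, at distance 7; BFS from D confirms no node is farther.
Path: F–C–G–A–P–K–Q–D.

7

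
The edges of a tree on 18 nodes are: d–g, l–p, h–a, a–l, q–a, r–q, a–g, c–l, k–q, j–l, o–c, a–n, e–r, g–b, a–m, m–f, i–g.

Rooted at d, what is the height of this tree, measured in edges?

5

A deepest node is o, reached by d → g → a → l → c → o.
That path has 5 edges, so the height is 5.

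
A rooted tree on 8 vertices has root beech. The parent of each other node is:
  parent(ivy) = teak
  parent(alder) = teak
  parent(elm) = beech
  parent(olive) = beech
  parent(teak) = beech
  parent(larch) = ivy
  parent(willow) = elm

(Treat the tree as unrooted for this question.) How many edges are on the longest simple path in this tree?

5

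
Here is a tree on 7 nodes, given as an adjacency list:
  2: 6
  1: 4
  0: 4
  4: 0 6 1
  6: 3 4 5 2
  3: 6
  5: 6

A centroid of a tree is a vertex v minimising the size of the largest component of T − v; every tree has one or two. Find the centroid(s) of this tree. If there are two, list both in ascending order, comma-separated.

6

Removing 6 splits the tree into components of sizes 3, 1, 1, 1; the largest is 3 ≤ ⌊7/2⌋ = 3.
Every other node leaves some component of size > 3, so the centroid is unique.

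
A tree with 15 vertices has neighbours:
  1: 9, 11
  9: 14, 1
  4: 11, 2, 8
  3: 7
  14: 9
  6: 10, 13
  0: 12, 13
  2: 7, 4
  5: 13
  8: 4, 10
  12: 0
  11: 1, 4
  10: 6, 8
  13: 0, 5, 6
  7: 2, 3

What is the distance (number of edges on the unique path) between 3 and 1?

3 – 7 – 2 – 4 – 11 – 1: 5 edges.

5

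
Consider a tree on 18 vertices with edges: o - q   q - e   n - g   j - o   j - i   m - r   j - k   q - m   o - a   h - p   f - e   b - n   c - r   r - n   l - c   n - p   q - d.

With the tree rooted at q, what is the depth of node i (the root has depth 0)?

q–o–j–i — 3 edges.

3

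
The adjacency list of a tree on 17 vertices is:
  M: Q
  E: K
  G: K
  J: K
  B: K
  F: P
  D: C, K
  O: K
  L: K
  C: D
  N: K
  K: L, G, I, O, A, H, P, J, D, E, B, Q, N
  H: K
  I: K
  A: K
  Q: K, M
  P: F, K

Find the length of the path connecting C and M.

4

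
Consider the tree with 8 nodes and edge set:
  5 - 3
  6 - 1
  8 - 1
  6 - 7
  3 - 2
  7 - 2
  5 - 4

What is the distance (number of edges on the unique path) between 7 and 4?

4

Walking from 7: 7–2–3–5–4. Length 4.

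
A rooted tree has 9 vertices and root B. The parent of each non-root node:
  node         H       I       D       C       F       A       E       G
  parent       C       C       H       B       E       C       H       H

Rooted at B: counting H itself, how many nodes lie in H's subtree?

5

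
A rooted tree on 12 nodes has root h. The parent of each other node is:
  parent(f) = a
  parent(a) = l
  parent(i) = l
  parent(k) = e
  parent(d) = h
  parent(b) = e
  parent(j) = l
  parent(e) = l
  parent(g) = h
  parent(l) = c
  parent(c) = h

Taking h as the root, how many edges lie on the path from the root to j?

3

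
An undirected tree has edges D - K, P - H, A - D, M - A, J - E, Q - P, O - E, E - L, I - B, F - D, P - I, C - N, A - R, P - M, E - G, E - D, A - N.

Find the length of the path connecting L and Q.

Walking from L: L–E–D–A–M–P–Q. Length 6.

6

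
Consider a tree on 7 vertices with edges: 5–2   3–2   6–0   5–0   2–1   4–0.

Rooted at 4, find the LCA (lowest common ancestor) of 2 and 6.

0

2's ancestor chain is 2, 5, 0, 4 and 6's is 6, 0, 4; they first meet at 0.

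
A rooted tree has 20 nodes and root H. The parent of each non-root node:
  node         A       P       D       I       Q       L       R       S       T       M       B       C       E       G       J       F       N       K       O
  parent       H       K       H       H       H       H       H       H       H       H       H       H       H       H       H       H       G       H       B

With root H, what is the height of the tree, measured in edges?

2

A deepest node is O, reached by H-B-O.
That path has 2 edges, so the height is 2.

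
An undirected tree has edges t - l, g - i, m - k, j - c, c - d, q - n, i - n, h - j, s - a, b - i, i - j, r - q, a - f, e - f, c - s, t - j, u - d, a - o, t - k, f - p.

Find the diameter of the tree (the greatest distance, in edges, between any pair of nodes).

9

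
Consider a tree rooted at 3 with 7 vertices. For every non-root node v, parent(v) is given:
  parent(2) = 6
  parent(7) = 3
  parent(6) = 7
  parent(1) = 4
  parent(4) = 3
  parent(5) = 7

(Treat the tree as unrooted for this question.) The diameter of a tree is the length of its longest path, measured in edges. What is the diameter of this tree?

Starting from 1, a farthest node is 2 at distance 5.
One longest path: 1 - 4 - 3 - 7 - 6 - 2.
So the diameter is 5.

5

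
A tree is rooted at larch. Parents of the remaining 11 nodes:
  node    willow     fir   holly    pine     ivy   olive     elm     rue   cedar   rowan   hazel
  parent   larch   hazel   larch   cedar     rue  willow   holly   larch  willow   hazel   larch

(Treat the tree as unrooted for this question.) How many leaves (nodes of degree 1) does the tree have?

Exactly 6 nodes have a single neighbour: elm, fir, ivy, olive, pine, rowan.

6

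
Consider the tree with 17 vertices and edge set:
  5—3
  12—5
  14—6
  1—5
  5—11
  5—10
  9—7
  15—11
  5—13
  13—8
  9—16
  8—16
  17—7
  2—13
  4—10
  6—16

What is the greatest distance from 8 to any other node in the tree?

4

The node farthest from 8 is 17 (15, 4 also at distance 4), via 8 – 16 – 9 – 7 – 17 — 4 edges.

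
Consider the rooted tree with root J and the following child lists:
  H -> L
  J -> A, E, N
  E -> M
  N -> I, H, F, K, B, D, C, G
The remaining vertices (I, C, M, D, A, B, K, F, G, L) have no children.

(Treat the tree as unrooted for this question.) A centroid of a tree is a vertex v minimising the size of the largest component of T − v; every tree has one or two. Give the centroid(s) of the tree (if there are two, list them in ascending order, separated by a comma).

N

Delete N: the remaining components have sizes 4, 2, 1, 1, 1, 1, 1, 1, 1. Max 4 ≤ 7, so N is a centroid.
Every other node leaves some component of size > 7, so the centroid is unique.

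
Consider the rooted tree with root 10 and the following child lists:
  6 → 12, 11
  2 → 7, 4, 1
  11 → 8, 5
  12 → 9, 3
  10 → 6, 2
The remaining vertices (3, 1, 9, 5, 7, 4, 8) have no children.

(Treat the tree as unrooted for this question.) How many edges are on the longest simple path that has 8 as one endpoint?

5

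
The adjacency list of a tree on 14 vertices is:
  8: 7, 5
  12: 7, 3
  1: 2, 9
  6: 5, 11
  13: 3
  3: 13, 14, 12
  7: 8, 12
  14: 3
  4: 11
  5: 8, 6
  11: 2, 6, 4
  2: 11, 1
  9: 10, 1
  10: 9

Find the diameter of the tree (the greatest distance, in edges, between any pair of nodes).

11

BFS from 13 reaches 10 last, at distance 11; BFS from 10 confirms no node is farther.
Path: 13 - 3 - 12 - 7 - 8 - 5 - 6 - 11 - 2 - 1 - 9 - 10.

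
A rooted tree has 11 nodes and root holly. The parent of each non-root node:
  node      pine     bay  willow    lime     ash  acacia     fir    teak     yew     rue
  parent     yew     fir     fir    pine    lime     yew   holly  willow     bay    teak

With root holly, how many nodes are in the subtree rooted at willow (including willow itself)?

Descendants of willow (including itself): willow, teak, rue. That's 3.

3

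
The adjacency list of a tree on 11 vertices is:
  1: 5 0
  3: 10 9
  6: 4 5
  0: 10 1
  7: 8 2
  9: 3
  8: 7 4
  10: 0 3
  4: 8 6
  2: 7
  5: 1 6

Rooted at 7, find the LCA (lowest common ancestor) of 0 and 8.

8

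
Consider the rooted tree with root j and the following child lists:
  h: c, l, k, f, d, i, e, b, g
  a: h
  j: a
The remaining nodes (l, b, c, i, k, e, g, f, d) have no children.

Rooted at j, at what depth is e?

3

j – a – h – e — 3 edges.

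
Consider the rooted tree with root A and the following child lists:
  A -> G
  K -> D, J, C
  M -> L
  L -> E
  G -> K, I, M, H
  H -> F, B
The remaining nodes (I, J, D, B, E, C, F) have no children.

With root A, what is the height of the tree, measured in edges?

4

E sits deepest: A–G–M–L–E — 4 edges from the root.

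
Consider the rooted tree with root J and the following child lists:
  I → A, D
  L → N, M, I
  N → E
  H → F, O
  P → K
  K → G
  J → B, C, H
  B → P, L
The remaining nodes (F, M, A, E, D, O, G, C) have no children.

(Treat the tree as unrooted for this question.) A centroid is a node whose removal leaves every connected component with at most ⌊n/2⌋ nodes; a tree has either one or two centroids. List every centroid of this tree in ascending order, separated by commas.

Delete B: the remaining components have sizes 7, 5, 3. Max 7 ≤ 8, so B is a centroid.
No neighbour of B does as well, so B is the unique centroid.

B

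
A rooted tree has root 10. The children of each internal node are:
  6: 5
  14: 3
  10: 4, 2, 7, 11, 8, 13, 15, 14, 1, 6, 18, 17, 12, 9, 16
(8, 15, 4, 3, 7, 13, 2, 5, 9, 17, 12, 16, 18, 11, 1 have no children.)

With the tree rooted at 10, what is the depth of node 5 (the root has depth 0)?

2

10 → 6 → 5 — 2 edges.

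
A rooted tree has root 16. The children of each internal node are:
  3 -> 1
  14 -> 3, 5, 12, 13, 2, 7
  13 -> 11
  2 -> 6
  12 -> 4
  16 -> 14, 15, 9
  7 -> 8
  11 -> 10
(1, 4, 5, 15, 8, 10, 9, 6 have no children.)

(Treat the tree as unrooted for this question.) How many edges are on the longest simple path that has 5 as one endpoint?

Distances from 5 peak at 4, attained at 10.
5–14–13–11–10

4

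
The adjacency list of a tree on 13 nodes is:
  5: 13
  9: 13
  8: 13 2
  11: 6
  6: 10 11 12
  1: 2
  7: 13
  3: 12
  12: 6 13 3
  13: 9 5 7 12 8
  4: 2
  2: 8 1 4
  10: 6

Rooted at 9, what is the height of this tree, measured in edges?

A deepest node is 10, reached by 9 → 13 → 12 → 6 → 10.
That path has 4 edges, so the height is 4.

4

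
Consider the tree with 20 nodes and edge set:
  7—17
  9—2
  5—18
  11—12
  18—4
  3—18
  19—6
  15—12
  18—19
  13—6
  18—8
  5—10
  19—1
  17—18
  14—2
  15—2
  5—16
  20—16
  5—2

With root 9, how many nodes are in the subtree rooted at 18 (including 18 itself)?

10

The subtree rooted at 18 contains: 18, 3, 17, 8, 4, 19, 7, 6, 1, 13 — 10 nodes.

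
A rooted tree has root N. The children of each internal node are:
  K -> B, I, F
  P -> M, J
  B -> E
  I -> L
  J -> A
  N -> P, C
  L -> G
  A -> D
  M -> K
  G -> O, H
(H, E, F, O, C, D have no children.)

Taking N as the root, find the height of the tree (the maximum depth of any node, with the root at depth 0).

7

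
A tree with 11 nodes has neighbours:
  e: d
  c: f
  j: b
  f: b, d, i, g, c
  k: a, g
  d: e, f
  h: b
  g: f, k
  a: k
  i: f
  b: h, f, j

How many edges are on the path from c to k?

3

Walking from c: c - f - g - k. Length 3.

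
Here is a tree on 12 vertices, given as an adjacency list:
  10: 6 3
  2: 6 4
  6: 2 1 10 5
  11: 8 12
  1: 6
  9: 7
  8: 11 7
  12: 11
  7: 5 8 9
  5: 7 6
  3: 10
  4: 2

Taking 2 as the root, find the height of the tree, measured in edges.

6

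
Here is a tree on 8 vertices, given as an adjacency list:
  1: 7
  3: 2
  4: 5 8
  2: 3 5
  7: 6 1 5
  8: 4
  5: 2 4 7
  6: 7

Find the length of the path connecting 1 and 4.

3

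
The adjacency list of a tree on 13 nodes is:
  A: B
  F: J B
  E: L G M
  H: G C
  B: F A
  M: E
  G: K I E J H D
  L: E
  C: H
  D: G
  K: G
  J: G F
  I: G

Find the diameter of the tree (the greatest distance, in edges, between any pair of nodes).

6

BFS from A reaches M last, at distance 6; BFS from M confirms no node is farther.
Path: A – B – F – J – G – E – M.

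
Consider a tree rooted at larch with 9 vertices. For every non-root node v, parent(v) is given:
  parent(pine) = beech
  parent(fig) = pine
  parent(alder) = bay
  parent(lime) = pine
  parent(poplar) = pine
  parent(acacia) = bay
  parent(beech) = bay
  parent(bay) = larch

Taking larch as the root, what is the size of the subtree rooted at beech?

Descendants of beech (including itself): beech, pine, lime, fig, poplar. That's 5.

5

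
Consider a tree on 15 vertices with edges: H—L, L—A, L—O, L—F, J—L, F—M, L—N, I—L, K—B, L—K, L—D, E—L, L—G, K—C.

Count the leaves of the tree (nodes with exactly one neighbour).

12

Exactly 12 nodes have a single neighbour: A, B, C, D, E, G, H, I, J, M, N, O.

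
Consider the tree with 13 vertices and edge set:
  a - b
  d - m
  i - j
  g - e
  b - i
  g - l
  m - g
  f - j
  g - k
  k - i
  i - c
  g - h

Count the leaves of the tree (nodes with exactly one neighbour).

Degree-1 nodes: a, c, d, e, f, h, l — 7 of them.

7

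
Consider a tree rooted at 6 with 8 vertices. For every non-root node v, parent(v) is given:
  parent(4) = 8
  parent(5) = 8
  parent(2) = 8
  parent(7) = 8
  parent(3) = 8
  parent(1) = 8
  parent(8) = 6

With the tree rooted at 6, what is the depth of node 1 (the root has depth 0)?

2

6 → 8 → 1 — 2 edges.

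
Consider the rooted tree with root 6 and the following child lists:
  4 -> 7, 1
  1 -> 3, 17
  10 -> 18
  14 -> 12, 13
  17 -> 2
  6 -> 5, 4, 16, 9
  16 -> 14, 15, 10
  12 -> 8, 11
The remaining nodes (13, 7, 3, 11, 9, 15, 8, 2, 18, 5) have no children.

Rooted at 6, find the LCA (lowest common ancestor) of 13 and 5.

13's ancestor chain is 13, 14, 16, 6 and 5's is 5, 6; they first meet at 6.

6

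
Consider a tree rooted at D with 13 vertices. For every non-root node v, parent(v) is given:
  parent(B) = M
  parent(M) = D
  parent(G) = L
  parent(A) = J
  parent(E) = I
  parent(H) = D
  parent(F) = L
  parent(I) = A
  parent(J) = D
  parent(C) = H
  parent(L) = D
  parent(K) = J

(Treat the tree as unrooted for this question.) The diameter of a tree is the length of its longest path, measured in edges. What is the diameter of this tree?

6

A longest path is E-I-A-J-D-L-G, with 6 edges.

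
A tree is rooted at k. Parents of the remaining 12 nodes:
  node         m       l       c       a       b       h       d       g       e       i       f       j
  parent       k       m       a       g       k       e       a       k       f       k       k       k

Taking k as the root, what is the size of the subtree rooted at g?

4

The subtree rooted at g contains: g, a, d, c — 4 nodes.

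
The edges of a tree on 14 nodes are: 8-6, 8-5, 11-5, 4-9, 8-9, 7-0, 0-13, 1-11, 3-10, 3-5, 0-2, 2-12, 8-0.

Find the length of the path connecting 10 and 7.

5

The path is 10 - 3 - 5 - 8 - 0 - 7, which has 5 edges.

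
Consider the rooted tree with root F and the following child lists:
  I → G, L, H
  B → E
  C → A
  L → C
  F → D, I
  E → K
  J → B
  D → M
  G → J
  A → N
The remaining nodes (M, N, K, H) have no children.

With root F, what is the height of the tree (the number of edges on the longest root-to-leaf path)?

A deepest node is K, reached by F → I → G → J → B → E → K.
That path has 6 edges, so the height is 6.

6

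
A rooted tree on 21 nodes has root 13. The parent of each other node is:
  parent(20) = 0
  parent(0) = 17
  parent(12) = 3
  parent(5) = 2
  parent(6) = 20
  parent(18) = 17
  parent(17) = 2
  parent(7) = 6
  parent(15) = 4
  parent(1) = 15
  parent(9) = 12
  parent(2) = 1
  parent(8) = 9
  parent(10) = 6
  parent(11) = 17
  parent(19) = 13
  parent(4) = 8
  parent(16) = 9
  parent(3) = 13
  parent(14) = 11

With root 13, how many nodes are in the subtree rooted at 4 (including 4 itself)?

Descendants of 4 (including itself): 4, 15, 1, 2, 17, 5, 11, 0, 18, 14, 20, 6, 10, 7. That's 14.

14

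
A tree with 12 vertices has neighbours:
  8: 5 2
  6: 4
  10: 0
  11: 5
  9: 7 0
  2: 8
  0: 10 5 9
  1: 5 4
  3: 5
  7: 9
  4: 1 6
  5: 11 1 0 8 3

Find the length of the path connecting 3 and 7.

Walking from 3: 3–5–0–9–7. Length 4.

4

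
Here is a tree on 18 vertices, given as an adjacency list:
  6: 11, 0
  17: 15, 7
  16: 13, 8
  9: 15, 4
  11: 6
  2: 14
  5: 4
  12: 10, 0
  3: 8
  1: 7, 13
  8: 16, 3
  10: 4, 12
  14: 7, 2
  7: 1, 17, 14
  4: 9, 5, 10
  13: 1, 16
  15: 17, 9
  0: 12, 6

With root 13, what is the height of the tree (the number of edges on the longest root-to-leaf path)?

The longest root-to-leaf path is 13 – 1 – 7 – 17 – 15 – 9 – 4 – 10 – 12 – 0 – 6 – 11 (11 edges).

11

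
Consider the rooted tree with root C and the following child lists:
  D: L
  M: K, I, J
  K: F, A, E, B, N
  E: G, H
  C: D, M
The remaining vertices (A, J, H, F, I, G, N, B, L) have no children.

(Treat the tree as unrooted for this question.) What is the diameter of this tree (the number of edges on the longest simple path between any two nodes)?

6

A longest path is L–D–C–M–K–E–H, with 6 edges.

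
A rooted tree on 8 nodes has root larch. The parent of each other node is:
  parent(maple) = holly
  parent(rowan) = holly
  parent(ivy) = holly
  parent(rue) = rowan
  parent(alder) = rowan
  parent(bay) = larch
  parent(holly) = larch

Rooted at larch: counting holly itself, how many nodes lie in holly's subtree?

6

The subtree rooted at holly contains: holly, rowan, maple, ivy, alder, rue — 6 nodes.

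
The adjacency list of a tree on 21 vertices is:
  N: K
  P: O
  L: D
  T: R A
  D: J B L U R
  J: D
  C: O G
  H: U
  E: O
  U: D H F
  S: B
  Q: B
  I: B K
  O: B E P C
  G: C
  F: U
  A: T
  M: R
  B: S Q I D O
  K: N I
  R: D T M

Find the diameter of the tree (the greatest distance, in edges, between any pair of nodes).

BFS from A reaches G last, at distance 7; BFS from G confirms no node is farther.
Path: A-T-R-D-B-O-C-G.

7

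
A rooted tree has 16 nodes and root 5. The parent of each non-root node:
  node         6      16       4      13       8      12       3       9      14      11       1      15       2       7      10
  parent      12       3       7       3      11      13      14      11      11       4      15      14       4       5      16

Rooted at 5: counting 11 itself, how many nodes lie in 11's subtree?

12

11's subtree: {11, 14, 9, 8, 3, 15, 13, 16, 1, 12, 10, 6}, size 12.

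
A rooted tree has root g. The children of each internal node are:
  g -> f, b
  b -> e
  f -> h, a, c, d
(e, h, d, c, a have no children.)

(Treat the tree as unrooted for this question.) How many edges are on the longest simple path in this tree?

BFS from a reaches e last, at distance 4; BFS from e confirms no node is farther.
Path: a-f-g-b-e.

4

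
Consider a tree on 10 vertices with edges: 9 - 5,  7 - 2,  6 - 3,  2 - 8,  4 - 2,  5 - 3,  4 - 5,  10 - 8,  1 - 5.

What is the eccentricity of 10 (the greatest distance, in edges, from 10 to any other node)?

A farthest node from 10 is 6.
The path 10 – 8 – 2 – 4 – 5 – 3 – 6 has 6 edges.

6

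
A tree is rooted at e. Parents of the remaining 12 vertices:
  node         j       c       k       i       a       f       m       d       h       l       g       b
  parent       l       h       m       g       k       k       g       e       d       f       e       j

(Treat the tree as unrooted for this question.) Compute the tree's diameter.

10

Starting from c, a farthest node is b at distance 10.
One longest path: c-h-d-e-g-m-k-f-l-j-b.
So the diameter is 10.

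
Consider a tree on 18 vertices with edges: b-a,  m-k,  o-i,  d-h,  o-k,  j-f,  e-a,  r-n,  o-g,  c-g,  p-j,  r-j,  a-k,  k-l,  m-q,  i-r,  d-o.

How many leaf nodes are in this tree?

Degree-1 nodes: b, c, e, f, h, l, n, p, q — 9 of them.

9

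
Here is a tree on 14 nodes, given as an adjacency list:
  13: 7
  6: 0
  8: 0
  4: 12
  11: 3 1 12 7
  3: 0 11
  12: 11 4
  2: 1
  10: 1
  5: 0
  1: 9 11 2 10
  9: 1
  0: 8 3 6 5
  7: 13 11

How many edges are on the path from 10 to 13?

The path is 10–1–11–7–13, which has 4 edges.

4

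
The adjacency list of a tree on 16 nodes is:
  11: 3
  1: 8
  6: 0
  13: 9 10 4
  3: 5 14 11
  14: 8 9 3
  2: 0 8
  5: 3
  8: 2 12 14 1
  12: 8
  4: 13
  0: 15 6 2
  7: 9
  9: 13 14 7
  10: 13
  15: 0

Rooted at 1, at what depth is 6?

4

1 – 8 – 2 – 0 – 6 — 4 edges.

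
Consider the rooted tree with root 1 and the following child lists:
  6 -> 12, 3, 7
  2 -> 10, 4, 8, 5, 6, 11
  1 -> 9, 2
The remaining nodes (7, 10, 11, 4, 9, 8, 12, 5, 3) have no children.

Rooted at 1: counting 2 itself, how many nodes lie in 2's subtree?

10

Descendants of 2 (including itself): 2, 5, 6, 8, 10, 4, 11, 7, 3, 12. That's 10.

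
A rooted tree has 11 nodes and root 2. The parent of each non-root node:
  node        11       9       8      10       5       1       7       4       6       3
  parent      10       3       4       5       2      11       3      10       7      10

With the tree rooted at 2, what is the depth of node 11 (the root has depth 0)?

Climbing from 11 to the root: 11 → 10 → 5 → 2. That's 3 steps.

3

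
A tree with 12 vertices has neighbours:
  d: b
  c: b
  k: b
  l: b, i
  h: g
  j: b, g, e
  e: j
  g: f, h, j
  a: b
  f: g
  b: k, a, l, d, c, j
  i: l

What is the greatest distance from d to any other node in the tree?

Distances from d peak at 4, attained at f (h also at distance 4).
d – b – j – g – f

4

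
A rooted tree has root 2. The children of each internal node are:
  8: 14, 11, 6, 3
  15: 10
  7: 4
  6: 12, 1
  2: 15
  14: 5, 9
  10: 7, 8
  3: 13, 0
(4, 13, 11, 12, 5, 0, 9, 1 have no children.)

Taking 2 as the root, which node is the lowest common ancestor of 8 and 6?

8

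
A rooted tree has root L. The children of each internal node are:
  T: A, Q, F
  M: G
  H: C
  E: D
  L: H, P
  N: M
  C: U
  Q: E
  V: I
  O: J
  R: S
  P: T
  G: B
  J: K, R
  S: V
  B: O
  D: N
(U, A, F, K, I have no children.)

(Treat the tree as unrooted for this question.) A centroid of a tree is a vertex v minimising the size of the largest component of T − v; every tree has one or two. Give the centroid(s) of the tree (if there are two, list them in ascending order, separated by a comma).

If D is removed the pieces have sizes 11, 10, all ≤ ⌊22/2⌋ = 11.
Its neighbour N also leaves a largest component of size 11, so both are centroids.

D, N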